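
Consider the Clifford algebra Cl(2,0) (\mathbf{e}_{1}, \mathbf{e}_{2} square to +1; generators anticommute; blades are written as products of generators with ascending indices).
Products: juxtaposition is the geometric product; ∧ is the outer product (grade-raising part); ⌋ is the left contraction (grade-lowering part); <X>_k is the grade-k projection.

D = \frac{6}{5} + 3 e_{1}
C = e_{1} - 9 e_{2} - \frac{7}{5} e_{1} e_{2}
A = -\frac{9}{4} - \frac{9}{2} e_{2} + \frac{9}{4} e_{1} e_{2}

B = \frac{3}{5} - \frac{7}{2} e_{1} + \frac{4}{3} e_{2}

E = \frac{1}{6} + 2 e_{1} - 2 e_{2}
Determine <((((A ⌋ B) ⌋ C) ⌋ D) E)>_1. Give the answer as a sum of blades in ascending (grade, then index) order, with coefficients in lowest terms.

step 1: -\frac{147}{20} + \frac{63}{8} e_{1} - 3 e_{2}
step 2: \frac{279}{8} - \frac{231}{20} e_{1} + \frac{441}{8} e_{2} + \frac{1029}{100} e_{1} e_{2}
step 3: \frac{36}{5} + \frac{837}{8} e_{1}
step 4: \frac{4209}{20} + \frac{2547}{80} e_{1} - \frac{72}{5} e_{2} - \frac{837}{4} e_{1} e_{2}
step 5: \frac{2547}{80} e_{1} - \frac{72}{5} e_{2}
Answer: \frac{2547}{80} e_{1} - \frac{72}{5} e_{2}


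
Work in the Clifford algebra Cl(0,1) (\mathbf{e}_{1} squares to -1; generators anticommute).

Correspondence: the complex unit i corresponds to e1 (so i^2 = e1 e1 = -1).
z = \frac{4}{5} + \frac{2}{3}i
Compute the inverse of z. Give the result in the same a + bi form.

In blades: z = \frac{4}{5} + \frac{2}{3} e_{1}.
With qbar = \frac{4}{5} - \frac{2}{3} e_{1} (scalar fixed, mapped units negated), z qbar = \frac{244}{225} (the sum of squared coefficients), so z^-1 = qbar / (\frac{244}{225}) = \frac{45}{61} - \frac{75}{122} e_{1}; translating back:
Answer: \frac{45}{61} - \frac{75}{122}i


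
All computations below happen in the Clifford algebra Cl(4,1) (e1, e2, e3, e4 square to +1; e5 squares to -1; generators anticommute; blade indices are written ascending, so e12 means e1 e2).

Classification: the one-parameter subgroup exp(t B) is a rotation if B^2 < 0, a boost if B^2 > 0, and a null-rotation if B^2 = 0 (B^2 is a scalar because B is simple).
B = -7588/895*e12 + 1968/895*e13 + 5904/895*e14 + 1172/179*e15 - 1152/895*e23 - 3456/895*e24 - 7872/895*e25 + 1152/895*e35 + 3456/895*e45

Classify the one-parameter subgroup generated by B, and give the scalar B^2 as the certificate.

B^2 term by term: the squares give (-7588/895)^2*(e12)^2 + (1968/895)^2*(e13)^2 + (5904/895)^2*(e14)^2 + (1172/179)^2*(e15)^2 + (-1152/895)^2*(e23)^2 + (-3456/895)^2*(e24)^2 + (-7872/895)^2*(e25)^2 + (1152/895)^2*(e35)^2 + (3456/895)^2*(e45)^2 = 57577744/801025*(-1) + 3873024/801025*(-1) + 34857216/801025*(-1) + 1373584/32041*(+1) + 1327104/801025*(-1) + 11943936/801025*(-1) + 61968384/801025*(+1) + 1327104/801025*(+1) + 11943936/801025*(+1) = 0 (each basis 2-blade squares to minus the product of its generators' squares); cross terms between blades sharing an index anticommute and cancel; the commuting (index-disjoint) pairs give grade-4 terms 2*c*c'*(blade product), which cancel blade by blade — e1234: 13602816/801025 - 13602816/801025 = 0; e1235: -17482752/801025 + 30984192/801025 - 2700288/160205 = 0; e1245: -52448256/801025 + 92952576/801025 - 8100864/160205 = 0; e1345: 13602816/801025 - 13602816/801025 = 0; e2345: -7962624/801025 + 7962624/801025 = 0 — confirming B is simple. So B^2 = 0.
Answer: null-rotation, certificate B^2 = 0. No conjugation can change B^2 = 0; the sign gives the class.


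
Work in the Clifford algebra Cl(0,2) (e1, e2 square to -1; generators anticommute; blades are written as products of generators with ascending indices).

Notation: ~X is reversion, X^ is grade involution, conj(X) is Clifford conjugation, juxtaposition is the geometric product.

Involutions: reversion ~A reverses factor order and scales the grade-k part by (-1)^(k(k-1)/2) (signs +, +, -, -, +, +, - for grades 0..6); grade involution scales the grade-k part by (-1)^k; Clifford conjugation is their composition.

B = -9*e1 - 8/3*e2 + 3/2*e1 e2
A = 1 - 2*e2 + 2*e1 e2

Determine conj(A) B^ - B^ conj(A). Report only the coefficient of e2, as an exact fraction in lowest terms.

first term: -7/3 + 52/3*e1 - 46/3*e2 - 33/2*e1 e2
second term: -7/3 + 2/3*e1 + 62/3*e2 + 39/2*e1 e2
Answer: -36


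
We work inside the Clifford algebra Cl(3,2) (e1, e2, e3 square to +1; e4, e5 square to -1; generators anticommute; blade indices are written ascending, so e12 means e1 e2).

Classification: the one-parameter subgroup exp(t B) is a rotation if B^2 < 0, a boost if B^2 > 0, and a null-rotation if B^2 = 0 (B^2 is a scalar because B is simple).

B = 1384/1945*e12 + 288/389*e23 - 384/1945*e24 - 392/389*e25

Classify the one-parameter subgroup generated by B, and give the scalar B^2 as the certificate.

B^2 term by term: the squares give (1384/1945)^2*(e12)^2 + (288/389)^2*(e23)^2 + (-384/1945)^2*(e24)^2 + (-392/389)^2*(e25)^2 = 1915456/3783025*(-1) + 82944/151321*(-1) + 147456/3783025*(+1) + 153664/151321*(+1) = 0 (each basis 2-blade squares to minus the product of its generators' squares); cross terms between blades sharing an index anticommute and cancel. So B^2 = 0.
Answer: null-rotation, certificate B^2 = 0. One invariant decides it: the square 0 survives every conjugation, and its sign is exactly the classification.


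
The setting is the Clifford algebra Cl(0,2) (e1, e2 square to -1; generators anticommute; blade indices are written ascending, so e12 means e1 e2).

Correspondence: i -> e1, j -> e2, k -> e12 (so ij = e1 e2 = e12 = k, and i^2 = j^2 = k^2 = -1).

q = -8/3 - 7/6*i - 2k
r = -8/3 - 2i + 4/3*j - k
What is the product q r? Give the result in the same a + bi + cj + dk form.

In blades: q = -8/3 - 7/6*e1 - 2*e12, r = -8/3 - 2*e1 + 4/3*e2 - e12.
Distribute q over r term by term (generator squares from the signature, products reordered to ascending indices): (-8/3)*r = 64/9 + 16/3*e1 - 32/9*e2 + 8/3*e12; (-7/6*e1)*r = -7/3 + 28/9*e1 - 7/6*e2 - 14/9*e12; (-2*e12)*r = -2 + 8/3*e1 + 4*e2 + 16/3*e12.
Sum: 25/9 + 100/9*e1 - 13/18*e2 + 58/9*e12; translating back through the correspondence:
Answer: 25/9 + 100/9*i - 13/18*j + 58/9*k


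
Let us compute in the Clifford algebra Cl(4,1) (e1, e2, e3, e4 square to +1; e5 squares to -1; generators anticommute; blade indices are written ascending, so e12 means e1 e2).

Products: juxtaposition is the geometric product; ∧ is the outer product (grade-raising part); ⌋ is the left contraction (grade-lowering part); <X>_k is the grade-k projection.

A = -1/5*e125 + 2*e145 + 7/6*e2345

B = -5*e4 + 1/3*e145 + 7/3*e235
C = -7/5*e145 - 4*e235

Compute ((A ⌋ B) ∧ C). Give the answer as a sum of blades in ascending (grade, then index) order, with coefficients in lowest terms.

step 1: 2/3
step 2: -14/15*e145 - 8/3*e235
Answer: -14/15*e145 - 8/3*e235


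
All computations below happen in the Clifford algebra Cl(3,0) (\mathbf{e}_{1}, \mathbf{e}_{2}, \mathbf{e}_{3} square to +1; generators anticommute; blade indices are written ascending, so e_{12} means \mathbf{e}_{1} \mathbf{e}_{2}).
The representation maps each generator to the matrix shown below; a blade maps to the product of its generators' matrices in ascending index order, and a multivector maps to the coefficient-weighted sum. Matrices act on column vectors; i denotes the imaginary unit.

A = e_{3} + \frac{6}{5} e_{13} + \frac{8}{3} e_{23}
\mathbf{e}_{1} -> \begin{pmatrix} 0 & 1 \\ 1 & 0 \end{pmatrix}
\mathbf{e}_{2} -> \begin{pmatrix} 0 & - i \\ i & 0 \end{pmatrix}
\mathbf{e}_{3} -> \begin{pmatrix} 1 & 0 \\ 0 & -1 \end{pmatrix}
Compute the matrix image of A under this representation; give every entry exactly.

Bivector images (products of the table entries): rho(e_{13}) = rho(\mathbf{e}_{1})rho(\mathbf{e}_{3}) = \begin{pmatrix} 0 & -1 \\ 1 & 0 \end{pmatrix}; rho(e_{23}) = rho(\mathbf{e}_{2})rho(\mathbf{e}_{3}) = \begin{pmatrix} 0 & i \\ i & 0 \end{pmatrix}.
M = (1)*rho(e_{3}) + (\frac{6}{5})*rho(e_{13}) + (\frac{8}{3})*rho(e_{23}), summed entrywise:
Answer: \begin{pmatrix} 1 & - \frac{6}{5} + \frac{8 i}{3} \\ \frac{6}{5} + \frac{8 i}{3} & -1 \end{pmatrix}


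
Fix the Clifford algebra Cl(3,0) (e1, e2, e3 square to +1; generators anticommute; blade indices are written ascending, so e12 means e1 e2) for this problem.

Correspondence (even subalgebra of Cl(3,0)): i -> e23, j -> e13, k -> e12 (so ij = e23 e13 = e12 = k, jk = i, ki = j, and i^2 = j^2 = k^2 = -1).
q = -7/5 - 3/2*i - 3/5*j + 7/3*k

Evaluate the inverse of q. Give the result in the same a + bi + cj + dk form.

In blades: q = -7/5 + 7/3*e12 - 3/5*e13 - 3/2*e23.
With qbar = -7/5 - 7/3*e12 + 3/5*e13 + 3/2*e23 (scalar fixed, mapped units negated), q qbar = 9013/900 (the sum of squared coefficients), so q^-1 = qbar / (9013/900) = -1260/9013 - 2100/9013*e12 + 540/9013*e13 + 1350/9013*e23; translating back:
Answer: -1260/9013 + 1350/9013*i + 540/9013*j - 2100/9013*k


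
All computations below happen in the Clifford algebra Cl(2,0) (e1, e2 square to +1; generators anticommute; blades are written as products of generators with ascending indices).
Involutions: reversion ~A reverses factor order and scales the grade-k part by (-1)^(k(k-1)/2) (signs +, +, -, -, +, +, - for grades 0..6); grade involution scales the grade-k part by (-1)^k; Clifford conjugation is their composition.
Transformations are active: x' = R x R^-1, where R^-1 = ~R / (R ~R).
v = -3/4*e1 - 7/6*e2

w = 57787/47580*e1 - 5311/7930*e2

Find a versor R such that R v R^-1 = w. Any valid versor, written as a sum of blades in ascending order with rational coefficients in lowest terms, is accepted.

Take R = v + w = 11051/23790*e1 - 21844/11895*e2. Because q(v) = q(w) = 277/144, conjugation by R sends v exactly to w.
Answer: 11051/23790*e1 - 21844/11895*e2


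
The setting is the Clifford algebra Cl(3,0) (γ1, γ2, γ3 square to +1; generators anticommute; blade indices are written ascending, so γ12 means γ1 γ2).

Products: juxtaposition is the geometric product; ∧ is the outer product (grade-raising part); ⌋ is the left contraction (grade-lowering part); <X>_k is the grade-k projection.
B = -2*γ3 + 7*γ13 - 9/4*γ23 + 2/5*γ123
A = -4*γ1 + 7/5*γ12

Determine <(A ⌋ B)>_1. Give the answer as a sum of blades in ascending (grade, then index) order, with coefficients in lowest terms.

step 1: -714/25*γ3 - 8/5*γ23
step 2: -714/25*γ3
Answer: -714/25*γ3


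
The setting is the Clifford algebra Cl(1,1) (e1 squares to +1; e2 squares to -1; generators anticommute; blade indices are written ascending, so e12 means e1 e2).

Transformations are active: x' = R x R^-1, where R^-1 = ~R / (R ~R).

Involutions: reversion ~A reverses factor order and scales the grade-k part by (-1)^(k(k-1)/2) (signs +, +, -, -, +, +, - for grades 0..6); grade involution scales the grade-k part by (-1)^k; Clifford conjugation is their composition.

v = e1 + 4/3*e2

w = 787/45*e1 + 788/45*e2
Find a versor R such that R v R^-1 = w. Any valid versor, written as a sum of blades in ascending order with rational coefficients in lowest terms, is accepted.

Here q(v) = q(w) = -7/9; the classical choice R = v + w = 832/45*e1 + 848/45*e2 then realises v -> w under the sandwich.
Answer: 832/45*e1 + 848/45*e2


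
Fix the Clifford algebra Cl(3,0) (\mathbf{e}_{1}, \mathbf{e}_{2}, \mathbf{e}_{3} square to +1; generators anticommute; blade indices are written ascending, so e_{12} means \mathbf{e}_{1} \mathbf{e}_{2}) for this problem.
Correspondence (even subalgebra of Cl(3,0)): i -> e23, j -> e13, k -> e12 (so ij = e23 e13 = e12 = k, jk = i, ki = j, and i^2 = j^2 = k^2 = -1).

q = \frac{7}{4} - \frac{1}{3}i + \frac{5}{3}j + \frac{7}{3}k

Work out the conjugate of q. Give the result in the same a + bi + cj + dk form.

In blades: q = \frac{7}{4} + \frac{7}{3} e_{12} + \frac{5}{3} e_{13} - \frac{1}{3} e_{23}.
Quaternion conjugation is reversion on the even subalgebra: the scalar is fixed and every grade-2 blade flips sign, giving \frac{7}{4} - \frac{7}{3} e_{12} - \frac{5}{3} e_{13} + \frac{1}{3} e_{23}; translating back:
Answer: \frac{7}{4} + \frac{1}{3}i - \frac{5}{3}j - \frac{7}{3}k


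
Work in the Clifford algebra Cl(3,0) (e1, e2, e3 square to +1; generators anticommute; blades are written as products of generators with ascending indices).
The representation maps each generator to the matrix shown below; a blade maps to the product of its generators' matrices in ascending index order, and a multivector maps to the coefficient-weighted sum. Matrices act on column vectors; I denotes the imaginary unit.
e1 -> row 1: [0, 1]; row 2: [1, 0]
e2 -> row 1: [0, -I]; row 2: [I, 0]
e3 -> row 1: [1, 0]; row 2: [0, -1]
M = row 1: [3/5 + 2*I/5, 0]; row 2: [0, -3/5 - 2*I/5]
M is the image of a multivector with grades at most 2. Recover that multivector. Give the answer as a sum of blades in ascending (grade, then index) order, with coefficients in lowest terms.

Method: 1, rho(e1), rho(e2), rho(e3) form a trace-orthogonal basis of the 2x2 complex matrices (tr(X Y) = 2 if X = Y, else 0), so M = m0*1 + m1*rho(e1) + m2*rho(e2) + m3*rho(e3) with m0 = tr(M)/2 = 0, m1 = tr(M rho(e1))/2 = 0, m2 = tr(M rho(e2))/2 = 0, m3 = tr(M rho(e3))/2 = 3/5 + 2*I/5.
Multiplying table entries, the bivector images are rho(e1 e2) = I*rho(e3), rho(e1 e3) = -I*rho(e2), rho(e2 e3) = I*rho(e1); with real blade coefficients the real parts of m0..m3 are the coefficients of 1, e1, e2, e3 and the imaginary parts give the bivectors (e2 e3: Im m1, e1 e3: -Im m2, e1 e2: Im m3).
Answer: 3/5*e3 + 2/5*e1 e2


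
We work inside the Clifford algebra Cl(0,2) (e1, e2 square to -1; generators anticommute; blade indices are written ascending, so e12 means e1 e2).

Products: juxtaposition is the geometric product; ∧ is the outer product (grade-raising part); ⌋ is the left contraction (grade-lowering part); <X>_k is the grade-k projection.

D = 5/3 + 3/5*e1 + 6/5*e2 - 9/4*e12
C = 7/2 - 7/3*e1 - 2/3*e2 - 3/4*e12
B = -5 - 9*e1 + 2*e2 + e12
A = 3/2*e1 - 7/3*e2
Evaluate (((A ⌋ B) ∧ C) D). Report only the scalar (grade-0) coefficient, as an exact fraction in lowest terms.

step 1: 109/6 - 7/3*e1 - 3/2*e2
step 2: 763/12 - 455/9*e1 - 625/36*e2 - 1121/72*e12
step 3: 35167/288 + 5027/432*e1 - 16357/216*e2 - 94721/432*e12
Answer: 35167/288


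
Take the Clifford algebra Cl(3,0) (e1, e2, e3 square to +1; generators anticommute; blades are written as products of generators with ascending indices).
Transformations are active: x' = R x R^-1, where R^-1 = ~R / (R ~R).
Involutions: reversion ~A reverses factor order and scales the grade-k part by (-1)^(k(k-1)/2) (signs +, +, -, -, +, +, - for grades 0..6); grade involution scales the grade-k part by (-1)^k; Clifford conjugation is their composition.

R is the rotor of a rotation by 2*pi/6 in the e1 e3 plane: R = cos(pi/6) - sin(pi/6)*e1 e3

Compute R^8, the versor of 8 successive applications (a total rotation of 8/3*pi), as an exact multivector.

Because a rotor carries half the rotation angle, composing 8 copies of this e1 e3-plane rotor multiplies the phase: 8*(pi/6) = 4*pi/3, hence R^8 = cos(4*pi/3) - sin(4*pi/3)*e1 e3.
cos(4*pi/3) = -1/2 and sin(4*pi/3) = -sqrt(3)/2, so R^8 = -1/2 + sqrt(3)/2*e1 e3. The net rotation is 2/3*pi (after discarding 1 full turn, each of which contributes a factor -1 to the rotor); the rotor keeps the half-angle phase exactly.
Answer: -1/2 + sqrt(3)/2*e1 e3


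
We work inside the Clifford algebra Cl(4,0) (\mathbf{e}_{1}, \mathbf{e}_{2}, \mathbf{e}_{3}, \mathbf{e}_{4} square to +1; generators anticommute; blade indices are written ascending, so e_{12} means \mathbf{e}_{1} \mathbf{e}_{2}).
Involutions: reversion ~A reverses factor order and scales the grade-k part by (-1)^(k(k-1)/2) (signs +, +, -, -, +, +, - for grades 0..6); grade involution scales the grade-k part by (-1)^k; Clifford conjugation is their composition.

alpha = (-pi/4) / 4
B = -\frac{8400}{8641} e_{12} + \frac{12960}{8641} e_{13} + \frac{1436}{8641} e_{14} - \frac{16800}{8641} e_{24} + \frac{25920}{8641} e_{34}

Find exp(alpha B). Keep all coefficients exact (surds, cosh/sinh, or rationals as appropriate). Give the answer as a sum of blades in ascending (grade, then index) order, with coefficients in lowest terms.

B^2 term by term: the squares give (-\frac{8400}{8641})^2*(e_{12})^2 + (\frac{12960}{8641})^2*(e_{13})^2 + (\frac{1436}{8641})^2*(e_{14})^2 + (-\frac{16800}{8641})^2*(e_{24})^2 + (\frac{25920}{8641})^2*(e_{34})^2 = \frac{70560000}{74666881}*(-1) + \frac{167961600}{74666881}*(-1) + \frac{2062096}{74666881}*(-1) + \frac{282240000}{74666881}*(-1) + \frac{671846400}{74666881}*(-1) = -16 (each basis 2-blade squares to minus the product of its generators' squares); cross terms between blades sharing an index anticommute and cancel; the commuting (index-disjoint) pairs give grade-4 terms 2*c*c'*(blade product), which cancel blade by blade — e_{1234}: -\frac{435456000}{74666881} + \frac{435456000}{74666881} = 0 — confirming B is simple. So B^2 = -16.
B^2 = -16 — a negative square means the series sums to a rotation: l = 4, alpha*l = - \frac{\pi}{4}, so exp(alpha B) = cos(- \frac{\pi}{4}) + (sin(- \frac{\pi}{4})/4)*B = \frac{\sqrt{2}}{2} + (- \frac{\sqrt{2}}{8})*B.
Answer: \frac{\sqrt{2}}{2} + \frac{1050 \sqrt{2}}{8641} e_{12} - \frac{1620 \sqrt{2}}{8641} e_{13} - \frac{359 \sqrt{2}}{17282} e_{14} + \frac{2100 \sqrt{2}}{8641} e_{24} - \frac{3240 \sqrt{2}}{8641} e_{34}


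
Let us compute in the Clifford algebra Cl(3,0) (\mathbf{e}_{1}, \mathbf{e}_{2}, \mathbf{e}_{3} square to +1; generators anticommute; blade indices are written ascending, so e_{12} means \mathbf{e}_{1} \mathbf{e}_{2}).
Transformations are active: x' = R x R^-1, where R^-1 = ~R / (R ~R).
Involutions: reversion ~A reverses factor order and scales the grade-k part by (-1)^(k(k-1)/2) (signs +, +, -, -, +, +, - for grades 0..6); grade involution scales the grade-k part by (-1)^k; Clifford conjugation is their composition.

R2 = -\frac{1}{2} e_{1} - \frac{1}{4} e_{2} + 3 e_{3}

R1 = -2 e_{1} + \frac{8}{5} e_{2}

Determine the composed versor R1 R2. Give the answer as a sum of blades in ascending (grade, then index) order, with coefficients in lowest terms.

Distribute over the terms of R1 (each basis-blade product reordered to ascending indices, repeated generators contracted through their squares):
(-2 e_{1}) R2 = 1 + \frac{1}{2} e_{12} - 6 e_{13}
(\frac{8}{5} e_{2}) R2 = -\frac{2}{5} + \frac{4}{5} e_{12} + \frac{24}{5} e_{23}
Summing the partial products and collecting blades:
Answer: \frac{3}{5} + \frac{13}{10} e_{12} - 6 e_{13} + \frac{24}{5} e_{23}


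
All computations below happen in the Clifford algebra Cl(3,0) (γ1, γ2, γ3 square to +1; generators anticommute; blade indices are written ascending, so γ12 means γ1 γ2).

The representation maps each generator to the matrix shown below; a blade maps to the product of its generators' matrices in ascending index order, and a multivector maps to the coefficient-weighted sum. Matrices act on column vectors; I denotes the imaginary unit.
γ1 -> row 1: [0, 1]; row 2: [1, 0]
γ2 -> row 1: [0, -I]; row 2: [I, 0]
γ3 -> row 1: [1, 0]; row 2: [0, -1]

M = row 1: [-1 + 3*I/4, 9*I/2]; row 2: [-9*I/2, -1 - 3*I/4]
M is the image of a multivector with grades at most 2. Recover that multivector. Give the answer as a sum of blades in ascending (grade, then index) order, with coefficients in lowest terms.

Method: 1, rho(γ1), rho(γ2), rho(γ3) form a trace-orthogonal basis of the 2x2 complex matrices (tr(X Y) = 2 if X = Y, else 0), so M = m0*1 + m1*rho(γ1) + m2*rho(γ2) + m3*rho(γ3) with m0 = tr(M)/2 = -1, m1 = tr(M rho(γ1))/2 = 0, m2 = tr(M rho(γ2))/2 = -9/2, m3 = tr(M rho(γ3))/2 = 3*I/4.
Multiplying table entries, the bivector images are rho(γ12) = I*rho(γ3), rho(γ13) = -I*rho(γ2), rho(γ23) = I*rho(γ1); with real blade coefficients the real parts of m0..m3 are the coefficients of 1, γ1, γ2, γ3 and the imaginary parts give the bivectors (γ23: Im m1, γ13: -Im m2, γ12: Im m3).
Answer: -1 - 9/2*γ2 + 3/4*γ12


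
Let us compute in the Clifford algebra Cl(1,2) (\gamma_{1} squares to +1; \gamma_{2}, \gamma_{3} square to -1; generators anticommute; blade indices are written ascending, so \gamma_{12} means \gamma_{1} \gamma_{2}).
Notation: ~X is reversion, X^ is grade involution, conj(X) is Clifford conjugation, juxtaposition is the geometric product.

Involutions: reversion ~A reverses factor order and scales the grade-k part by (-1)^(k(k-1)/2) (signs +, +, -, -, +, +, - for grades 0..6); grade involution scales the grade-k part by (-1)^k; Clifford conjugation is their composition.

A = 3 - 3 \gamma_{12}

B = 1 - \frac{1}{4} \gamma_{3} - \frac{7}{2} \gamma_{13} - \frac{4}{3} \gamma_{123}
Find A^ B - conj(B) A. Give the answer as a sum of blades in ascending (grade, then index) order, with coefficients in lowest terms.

first term: 3 + \frac{13}{4} \gamma_{3} - 3 \gamma_{12} - \frac{21}{2} \gamma_{13} - \frac{21}{2} \gamma_{23} - \frac{13}{4} \gamma_{123}
second term: 3 + \frac{19}{4} \gamma_{3} - 3 \gamma_{12} + \frac{21}{2} \gamma_{13} - \frac{21}{2} \gamma_{23} - \frac{19}{4} \gamma_{123}
Answer: -\frac{3}{2} \gamma_{3} - 21 \gamma_{13} + \frac{3}{2} \gamma_{123}


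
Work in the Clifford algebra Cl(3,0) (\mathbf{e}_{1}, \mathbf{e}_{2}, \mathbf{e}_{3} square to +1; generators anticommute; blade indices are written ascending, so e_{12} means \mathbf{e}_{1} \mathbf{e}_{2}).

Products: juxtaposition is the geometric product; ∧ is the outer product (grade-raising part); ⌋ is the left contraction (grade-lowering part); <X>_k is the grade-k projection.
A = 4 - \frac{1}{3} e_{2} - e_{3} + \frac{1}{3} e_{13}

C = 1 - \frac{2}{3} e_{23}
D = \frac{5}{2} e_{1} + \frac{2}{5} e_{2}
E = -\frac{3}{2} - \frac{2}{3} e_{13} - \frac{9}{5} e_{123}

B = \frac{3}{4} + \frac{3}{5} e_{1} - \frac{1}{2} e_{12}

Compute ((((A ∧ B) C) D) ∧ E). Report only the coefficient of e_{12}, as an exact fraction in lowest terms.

step 1: 3 + \frac{12}{5} e_{1} - \frac{1}{4} e_{2} - \frac{3}{4} e_{3} - \frac{9}{5} e_{12} + \frac{17}{20} e_{13} + \frac{1}{2} e_{123}
step 2: 3 + \frac{41}{15} e_{1} - \frac{3}{4} e_{2} - \frac{7}{12} e_{3} - \frac{37}{30} e_{12} + \frac{41}{20} e_{13} - 2 e_{23} - \frac{11}{10} e_{123}
step 3: \frac{98}{15} + \frac{1051}{150} e_{1} + \frac{257}{60} e_{2} - \frac{173}{40} e_{3} + \frac{1781}{600} e_{12} + \frac{1139}{600} e_{13} - \frac{151}{60} e_{23} - \frac{291}{50} e_{123}
step 4: -\frac{49}{5} - \frac{1051}{100} e_{1} - \frac{257}{40} e_{2} + \frac{519}{80} e_{3} - \frac{1781}{400} e_{12} - \frac{25931}{3600} e_{13} + \frac{151}{40} e_{23} - \frac{157}{900} e_{123}
Answer: -\frac{1781}{400}


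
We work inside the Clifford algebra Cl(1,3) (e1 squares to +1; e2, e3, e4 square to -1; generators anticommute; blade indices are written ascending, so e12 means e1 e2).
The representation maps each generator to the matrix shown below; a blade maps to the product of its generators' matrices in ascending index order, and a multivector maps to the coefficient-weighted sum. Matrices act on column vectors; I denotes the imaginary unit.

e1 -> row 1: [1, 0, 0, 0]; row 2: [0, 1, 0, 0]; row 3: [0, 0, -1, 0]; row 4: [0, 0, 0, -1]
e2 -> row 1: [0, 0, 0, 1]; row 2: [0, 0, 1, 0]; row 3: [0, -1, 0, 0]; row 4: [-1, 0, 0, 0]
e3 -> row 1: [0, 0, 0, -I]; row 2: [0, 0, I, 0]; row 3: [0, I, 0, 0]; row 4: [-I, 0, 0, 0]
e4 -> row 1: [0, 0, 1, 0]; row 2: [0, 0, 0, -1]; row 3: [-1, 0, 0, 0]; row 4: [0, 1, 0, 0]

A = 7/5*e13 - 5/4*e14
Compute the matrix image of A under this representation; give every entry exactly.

Bivector images (products of the table entries): rho(e13) = rho(e1)rho(e3) = row 1: [0, 0, 0, -I]; row 2: [0, 0, I, 0]; row 3: [0, -I, 0, 0]; row 4: [I, 0, 0, 0]; rho(e14) = rho(e1)rho(e4) = row 1: [0, 0, 1, 0]; row 2: [0, 0, 0, -1]; row 3: [1, 0, 0, 0]; row 4: [0, -1, 0, 0].
M = (7/5)*rho(e13) + (-5/4)*rho(e14), summed entrywise:
Answer: row 1: [0, 0, -5/4, -7*I/5]; row 2: [0, 0, 7*I/5, 5/4]; row 3: [-5/4, -7*I/5, 0, 0]; row 4: [7*I/5, 5/4, 0, 0]


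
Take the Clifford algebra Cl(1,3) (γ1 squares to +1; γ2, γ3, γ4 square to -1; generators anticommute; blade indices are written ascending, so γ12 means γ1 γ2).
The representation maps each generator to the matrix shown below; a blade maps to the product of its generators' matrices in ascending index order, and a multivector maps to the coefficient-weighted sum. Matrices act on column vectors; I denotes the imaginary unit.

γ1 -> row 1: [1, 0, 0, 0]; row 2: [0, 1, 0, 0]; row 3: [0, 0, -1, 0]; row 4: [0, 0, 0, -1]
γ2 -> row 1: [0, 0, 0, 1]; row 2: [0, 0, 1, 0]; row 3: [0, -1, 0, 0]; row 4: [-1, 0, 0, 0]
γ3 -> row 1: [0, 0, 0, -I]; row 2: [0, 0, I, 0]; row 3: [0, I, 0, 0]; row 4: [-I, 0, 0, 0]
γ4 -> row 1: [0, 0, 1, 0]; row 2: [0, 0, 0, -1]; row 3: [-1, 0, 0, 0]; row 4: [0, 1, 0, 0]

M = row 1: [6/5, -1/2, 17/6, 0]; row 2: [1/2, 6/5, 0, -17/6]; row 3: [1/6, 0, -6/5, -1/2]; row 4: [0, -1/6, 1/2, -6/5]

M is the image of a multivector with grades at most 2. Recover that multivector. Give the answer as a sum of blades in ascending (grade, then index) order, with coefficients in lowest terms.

Method: the blade images are trace-orthogonal — tr(rho(e_A) rho(e_B)^-1) = 4 if A = B and 0 otherwise — and rho(e_A)^-1 = (e_A)^2 * rho(e_A) with (e_A)^2 = +1 or -1, so the coefficient of e_A in the preimage is (e_A)^2 * tr(M rho(e_A))/4.
Nonzero projections over blades of grade <= 2: γ1: (γ1)^2 = +1, tr(M rho(γ1)) = 24/5, coefficient 6/5; γ4: (γ4)^2 = -1, tr(M rho(γ4)) = -16/3, coefficient 4/3; γ14: (γ14)^2 = +1, tr(M rho(γ14)) = 6, coefficient 3/2; γ24: (γ24)^2 = -1, tr(M rho(γ24)) = 2, coefficient -1/2. Every other blade of grade <= 2 projects to 0.
Answer: 6/5*γ1 + 4/3*γ4 + 3/2*γ14 - 1/2*γ24


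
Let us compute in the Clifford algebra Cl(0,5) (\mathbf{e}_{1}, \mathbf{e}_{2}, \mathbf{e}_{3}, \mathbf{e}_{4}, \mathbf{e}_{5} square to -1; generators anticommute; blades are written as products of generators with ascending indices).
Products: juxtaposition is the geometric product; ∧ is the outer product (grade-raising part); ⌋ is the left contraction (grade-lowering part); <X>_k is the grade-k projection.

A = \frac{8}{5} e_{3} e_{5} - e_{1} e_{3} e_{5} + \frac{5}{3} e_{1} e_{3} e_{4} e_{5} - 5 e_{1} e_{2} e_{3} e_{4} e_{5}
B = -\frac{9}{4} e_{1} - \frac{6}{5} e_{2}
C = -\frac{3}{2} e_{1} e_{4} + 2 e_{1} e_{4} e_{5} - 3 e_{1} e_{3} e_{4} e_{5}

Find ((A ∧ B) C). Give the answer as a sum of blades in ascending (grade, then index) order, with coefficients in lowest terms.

step 1: -\frac{18}{5} e_{1} e_{3} e_{5} - \frac{48}{25} e_{2} e_{3} e_{5} + \frac{6}{5} e_{1} e_{2} e_{3} e_{5} + 2 e_{1} e_{2} e_{3} e_{4} e_{5}
step 2: 6 e_{2} - \frac{54}{5} e_{4} + 4 e_{2} e_{3} - \frac{18}{5} e_{2} e_{4} + \frac{36}{5} e_{3} e_{4} - \frac{144}{25} e_{1} e_{2} e_{4} + \frac{12}{5} e_{2} e_{3} e_{4} + 3 e_{2} e_{3} e_{5} + \frac{27}{5} e_{3} e_{4} e_{5} + \frac{96}{25} e_{1} e_{2} e_{3} e_{4} + \frac{9}{5} e_{2} e_{3} e_{4} e_{5} + \frac{72}{25} e_{1} e_{2} e_{3} e_{4} e_{5}
Answer: 6 e_{2} - \frac{54}{5} e_{4} + 4 e_{2} e_{3} - \frac{18}{5} e_{2} e_{4} + \frac{36}{5} e_{3} e_{4} - \frac{144}{25} e_{1} e_{2} e_{4} + \frac{12}{5} e_{2} e_{3} e_{4} + 3 e_{2} e_{3} e_{5} + \frac{27}{5} e_{3} e_{4} e_{5} + \frac{96}{25} e_{1} e_{2} e_{3} e_{4} + \frac{9}{5} e_{2} e_{3} e_{4} e_{5} + \frac{72}{25} e_{1} e_{2} e_{3} e_{4} e_{5}


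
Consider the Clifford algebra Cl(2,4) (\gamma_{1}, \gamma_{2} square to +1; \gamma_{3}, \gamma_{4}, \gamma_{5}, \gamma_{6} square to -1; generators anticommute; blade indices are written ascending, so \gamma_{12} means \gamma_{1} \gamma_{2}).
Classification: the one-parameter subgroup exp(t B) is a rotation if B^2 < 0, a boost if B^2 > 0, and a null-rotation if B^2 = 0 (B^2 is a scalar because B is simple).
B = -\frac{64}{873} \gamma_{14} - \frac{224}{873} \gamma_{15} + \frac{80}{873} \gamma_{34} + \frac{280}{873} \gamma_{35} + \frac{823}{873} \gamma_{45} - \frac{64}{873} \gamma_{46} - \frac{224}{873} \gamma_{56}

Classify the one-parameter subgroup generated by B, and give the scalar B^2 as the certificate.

B^2 term by term: the squares give (-\frac{64}{873})^2*(\gamma_{14})^2 + (-\frac{224}{873})^2*(\gamma_{15})^2 + (\frac{80}{873})^2*(\gamma_{34})^2 + (\frac{280}{873})^2*(\gamma_{35})^2 + (\frac{823}{873})^2*(\gamma_{45})^2 + (-\frac{64}{873})^2*(\gamma_{46})^2 + (-\frac{224}{873})^2*(\gamma_{56})^2 = \frac{4096}{762129}*(+1) + \frac{50176}{762129}*(+1) + \frac{6400}{762129}*(-1) + \frac{78400}{762129}*(-1) + \frac{677329}{762129}*(-1) + \frac{4096}{762129}*(-1) + \frac{50176}{762129}*(-1) = -1 (each basis 2-blade squares to minus the product of its generators' squares); cross terms between blades sharing an index anticommute and cancel; the commuting (index-disjoint) pairs give grade-4 terms 2*c*c'*(blade product), which cancel blade by blade — \gamma_{1345}: \frac{35840}{762129} - \frac{35840}{762129} = 0; \gamma_{1456}: \frac{28672}{762129} - \frac{28672}{762129} = 0; \gamma_{3456}: -\frac{35840}{762129} + \frac{35840}{762129} = 0 — confirming B is simple. So B^2 = -1.
Answer: rotation, certificate B^2 = -1. The class reads off the invariant scalar -1 directly.


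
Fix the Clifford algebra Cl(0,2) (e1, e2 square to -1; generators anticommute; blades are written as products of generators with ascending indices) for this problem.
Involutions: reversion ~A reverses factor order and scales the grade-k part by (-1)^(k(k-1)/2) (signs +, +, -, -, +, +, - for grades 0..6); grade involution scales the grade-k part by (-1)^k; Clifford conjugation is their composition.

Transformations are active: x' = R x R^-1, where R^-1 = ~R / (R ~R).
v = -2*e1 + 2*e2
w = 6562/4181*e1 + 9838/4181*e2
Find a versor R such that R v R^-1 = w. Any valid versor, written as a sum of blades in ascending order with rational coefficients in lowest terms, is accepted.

Take R = v + w = -1800/4181*e1 + 18200/4181*e2. Because q(v) = q(w) = -8, conjugation by R sends v exactly to w.
Answer: -1800/4181*e1 + 18200/4181*e2


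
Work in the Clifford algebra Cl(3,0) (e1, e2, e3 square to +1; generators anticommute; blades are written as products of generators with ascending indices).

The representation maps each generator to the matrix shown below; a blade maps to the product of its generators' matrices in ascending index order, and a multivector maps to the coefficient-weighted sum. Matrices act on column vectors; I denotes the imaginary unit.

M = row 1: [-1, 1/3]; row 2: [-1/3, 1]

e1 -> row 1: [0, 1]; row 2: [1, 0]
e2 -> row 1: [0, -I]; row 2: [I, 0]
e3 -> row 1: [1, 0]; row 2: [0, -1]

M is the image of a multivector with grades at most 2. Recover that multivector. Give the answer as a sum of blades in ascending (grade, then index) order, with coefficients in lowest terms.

Method: 1, rho(e1), rho(e2), rho(e3) form a trace-orthogonal basis of the 2x2 complex matrices (tr(X Y) = 2 if X = Y, else 0), so M = m0*1 + m1*rho(e1) + m2*rho(e2) + m3*rho(e3) with m0 = tr(M)/2 = 0, m1 = tr(M rho(e1))/2 = 0, m2 = tr(M rho(e2))/2 = I/3, m3 = tr(M rho(e3))/2 = -1.
Multiplying table entries, the bivector images are rho(e1 e2) = I*rho(e3), rho(e1 e3) = -I*rho(e2), rho(e2 e3) = I*rho(e1); with real blade coefficients the real parts of m0..m3 are the coefficients of 1, e1, e2, e3 and the imaginary parts give the bivectors (e2 e3: Im m1, e1 e3: -Im m2, e1 e2: Im m3).
Answer: -e3 - 1/3*e1 e3


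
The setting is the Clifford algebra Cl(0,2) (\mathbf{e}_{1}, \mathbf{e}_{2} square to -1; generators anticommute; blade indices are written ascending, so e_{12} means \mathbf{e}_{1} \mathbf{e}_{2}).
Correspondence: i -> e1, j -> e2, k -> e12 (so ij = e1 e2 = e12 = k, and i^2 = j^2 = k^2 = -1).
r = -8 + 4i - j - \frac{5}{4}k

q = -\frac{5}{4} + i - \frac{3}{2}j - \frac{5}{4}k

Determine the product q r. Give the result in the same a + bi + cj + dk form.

In blades: q = -\frac{5}{4} + e_{1} - \frac{3}{2} e_{2} - \frac{5}{4} e_{12}, r = -8 + 4 e_{1} - e_{2} - \frac{5}{4} e_{12}.
Distribute q over r term by term (generator squares from the signature, products reordered to ascending indices): (-\frac{5}{4})*r = 10 - 5 e_{1} + \frac{5}{4} e_{2} + \frac{25}{16} e_{12}; (e_{1})*r = -4 - 8 e_{1} + \frac{5}{4} e_{2} - e_{12}; (-\frac{3}{2} e_{2})*r = -\frac{3}{2} + \frac{15}{8} e_{1} + 12 e_{2} + 6 e_{12}; (-\frac{5}{4} e_{12})*r = -\frac{25}{16} - \frac{5}{4} e_{1} - 5 e_{2} + 10 e_{12}.
Sum: \frac{47}{16} - \frac{99}{8} e_{1} + \frac{19}{2} e_{2} + \frac{265}{16} e_{12}; translating back through the correspondence:
Answer: \frac{47}{16} - \frac{99}{8}i + \frac{19}{2}j + \frac{265}{16}k


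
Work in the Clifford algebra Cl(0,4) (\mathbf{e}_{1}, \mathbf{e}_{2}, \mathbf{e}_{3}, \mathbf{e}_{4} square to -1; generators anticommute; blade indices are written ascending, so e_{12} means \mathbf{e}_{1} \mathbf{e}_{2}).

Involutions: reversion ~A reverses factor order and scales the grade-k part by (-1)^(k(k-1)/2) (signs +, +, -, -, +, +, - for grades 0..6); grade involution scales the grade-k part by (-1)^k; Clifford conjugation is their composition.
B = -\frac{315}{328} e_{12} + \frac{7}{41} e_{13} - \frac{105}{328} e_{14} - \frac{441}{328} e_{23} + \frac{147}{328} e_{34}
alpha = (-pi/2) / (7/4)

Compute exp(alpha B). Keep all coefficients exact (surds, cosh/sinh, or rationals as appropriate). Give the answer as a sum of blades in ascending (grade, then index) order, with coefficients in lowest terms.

B^2 term by term: the squares give (-\frac{315}{328})^2*(e_{12})^2 + (\frac{7}{41})^2*(e_{13})^2 + (-\frac{105}{328})^2*(e_{14})^2 + (-\frac{441}{328})^2*(e_{23})^2 + (\frac{147}{328})^2*(e_{34})^2 = \frac{99225}{107584}*(-1) + \frac{49}{1681}*(-1) + \frac{11025}{107584}*(-1) + \frac{194481}{107584}*(-1) + \frac{21609}{107584}*(-1) = -\frac{49}{16} (each basis 2-blade squares to minus the product of its generators' squares); cross terms between blades sharing an index anticommute and cancel; the commuting (index-disjoint) pairs give grade-4 terms 2*c*c'*(blade product), which cancel blade by blade — e_{1234}: -\frac{46305}{53792} + \frac{46305}{53792} = 0 — confirming B is simple. So B^2 = -\frac{49}{16}.
B^2 = -\frac{49}{16} — the negative square puts this in the circular regime; l = \frac{7}{4}, alpha*l = - \frac{\pi}{2}, so exp(alpha B) = cos(- \frac{\pi}{2}) + (sin(- \frac{\pi}{2})/(\frac{7}{4}))*B = 0 + (- \frac{4}{7})*B.
Answer: \frac{45}{82} e_{12} - \frac{4}{41} e_{13} + \frac{15}{82} e_{14} + \frac{63}{82} e_{23} - \frac{21}{82} e_{34}


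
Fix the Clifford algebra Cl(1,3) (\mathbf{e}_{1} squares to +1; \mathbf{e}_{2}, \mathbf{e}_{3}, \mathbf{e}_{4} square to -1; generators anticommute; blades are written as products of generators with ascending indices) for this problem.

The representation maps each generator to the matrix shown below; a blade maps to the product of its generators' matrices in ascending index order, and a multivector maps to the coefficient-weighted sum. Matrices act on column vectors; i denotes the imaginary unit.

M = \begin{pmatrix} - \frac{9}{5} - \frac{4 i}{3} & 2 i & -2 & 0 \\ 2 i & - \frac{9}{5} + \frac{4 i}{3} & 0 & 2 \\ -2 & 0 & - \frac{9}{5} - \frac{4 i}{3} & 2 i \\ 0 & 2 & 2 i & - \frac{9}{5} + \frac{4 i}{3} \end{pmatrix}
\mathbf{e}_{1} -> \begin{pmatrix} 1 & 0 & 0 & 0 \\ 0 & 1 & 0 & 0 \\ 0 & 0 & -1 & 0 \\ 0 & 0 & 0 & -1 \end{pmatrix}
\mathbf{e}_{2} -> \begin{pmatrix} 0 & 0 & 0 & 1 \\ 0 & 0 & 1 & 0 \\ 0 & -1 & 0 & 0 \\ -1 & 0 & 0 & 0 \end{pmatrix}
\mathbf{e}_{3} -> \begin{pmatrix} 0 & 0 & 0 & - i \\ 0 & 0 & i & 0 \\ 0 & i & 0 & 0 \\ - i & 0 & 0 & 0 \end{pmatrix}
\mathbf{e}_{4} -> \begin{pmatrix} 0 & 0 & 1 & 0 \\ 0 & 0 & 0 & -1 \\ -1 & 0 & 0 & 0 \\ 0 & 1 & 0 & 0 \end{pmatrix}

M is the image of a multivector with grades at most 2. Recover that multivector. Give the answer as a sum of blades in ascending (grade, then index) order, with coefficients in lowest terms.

Method: the blade images are trace-orthogonal — tr(rho(e_A) rho(e_B)^-1) = 4 if A = B and 0 otherwise — and rho(e_A)^-1 = (e_A)^2 * rho(e_A) with (e_A)^2 = +1 or -1, so the coefficient of e_A in the preimage is (e_A)^2 * tr(M rho(e_A))/4.
Nonzero projections over blades of grade <= 2: 1: (1)^2 = +1, tr(M 1) = - \frac{36}{5}, coefficient -\frac{9}{5}; e_{1} e_{4}: (e_{1} e_{4})^2 = +1, tr(M rho(e_{1} e_{4})) = -8, coefficient -2; e_{2} e_{3}: (e_{2} e_{3})^2 = -1, tr(M rho(e_{2} e_{3})) = - \frac{16}{3}, coefficient \frac{4}{3}; e_{3} e_{4}: (e_{3} e_{4})^2 = -1, tr(M rho(e_{3} e_{4})) = 8, coefficient -2. Every other blade of grade <= 2 projects to 0.
Answer: -\frac{9}{5} - 2 e_{1} e_{4} + \frac{4}{3} e_{2} e_{3} - 2 e_{3} e_{4}


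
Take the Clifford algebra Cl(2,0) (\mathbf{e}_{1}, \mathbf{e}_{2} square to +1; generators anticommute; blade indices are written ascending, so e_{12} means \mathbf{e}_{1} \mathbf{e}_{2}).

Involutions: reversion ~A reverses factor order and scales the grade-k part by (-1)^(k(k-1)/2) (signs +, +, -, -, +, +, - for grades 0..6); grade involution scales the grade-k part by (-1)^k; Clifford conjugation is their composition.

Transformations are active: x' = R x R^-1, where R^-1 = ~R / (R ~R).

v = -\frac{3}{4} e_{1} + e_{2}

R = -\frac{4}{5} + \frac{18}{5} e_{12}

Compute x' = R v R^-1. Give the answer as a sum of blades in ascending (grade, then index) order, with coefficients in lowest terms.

~R = -\frac{4}{5} - \frac{18}{5} e_{12}, and R ~R = \frac{68}{5}, so R^-1 = ~R / (\frac{68}{5}).
R v = \frac{21}{5} e_{1} + \frac{19}{10} e_{2}
Answer: \frac{87}{340} e_{1} - \frac{104}{85} e_{2}


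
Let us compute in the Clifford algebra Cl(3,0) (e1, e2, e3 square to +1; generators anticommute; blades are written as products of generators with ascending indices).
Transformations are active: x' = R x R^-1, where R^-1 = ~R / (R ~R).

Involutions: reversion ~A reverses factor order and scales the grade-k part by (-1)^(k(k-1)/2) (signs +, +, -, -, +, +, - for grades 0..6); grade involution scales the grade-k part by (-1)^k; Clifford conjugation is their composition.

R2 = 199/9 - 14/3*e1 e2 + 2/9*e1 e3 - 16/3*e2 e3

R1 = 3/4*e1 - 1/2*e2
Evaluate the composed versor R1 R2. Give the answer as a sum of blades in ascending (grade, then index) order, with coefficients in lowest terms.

Distribute over the terms of R1 (each basis-blade product reordered to ascending indices, repeated generators contracted through their squares):
(3/4*e1) R2 = 199/12*e1 - 7/2*e2 + 1/6*e3 - 4*e1 e2 e3
(-1/2*e2) R2 = -7/3*e1 - 199/18*e2 + 8/3*e3 + 1/9*e1 e2 e3
Summing the partial products and collecting blades:
Answer: 57/4*e1 - 131/9*e2 + 17/6*e3 - 35/9*e1 e2 e3


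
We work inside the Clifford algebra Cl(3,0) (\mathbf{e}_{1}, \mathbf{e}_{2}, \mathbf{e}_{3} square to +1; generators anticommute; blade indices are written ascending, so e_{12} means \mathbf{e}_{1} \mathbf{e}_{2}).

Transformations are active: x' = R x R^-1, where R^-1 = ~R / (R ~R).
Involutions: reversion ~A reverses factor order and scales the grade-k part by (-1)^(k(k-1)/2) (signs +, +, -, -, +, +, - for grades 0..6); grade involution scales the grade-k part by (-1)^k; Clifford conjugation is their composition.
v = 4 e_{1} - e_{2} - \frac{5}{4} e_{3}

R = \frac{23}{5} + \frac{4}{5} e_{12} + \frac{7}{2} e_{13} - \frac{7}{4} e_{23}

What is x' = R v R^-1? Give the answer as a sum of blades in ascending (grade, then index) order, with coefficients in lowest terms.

~R = \frac{23}{5} - \frac{4}{5} e_{12} - \frac{7}{2} e_{13} + \frac{7}{4} e_{23}, and R ~R = \frac{2969}{80}, so R^-1 = ~R / (\frac{2969}{80}).
R v = \frac{529}{40} e_{1} - \frac{449}{80} e_{2} - \frac{43}{2} e_{3} - \frac{9}{2} e_{123}
Answer: -\frac{4412}{14845} e_{1} + \frac{6791}{14845} e_{2} - \frac{50755}{11876} e_{3}


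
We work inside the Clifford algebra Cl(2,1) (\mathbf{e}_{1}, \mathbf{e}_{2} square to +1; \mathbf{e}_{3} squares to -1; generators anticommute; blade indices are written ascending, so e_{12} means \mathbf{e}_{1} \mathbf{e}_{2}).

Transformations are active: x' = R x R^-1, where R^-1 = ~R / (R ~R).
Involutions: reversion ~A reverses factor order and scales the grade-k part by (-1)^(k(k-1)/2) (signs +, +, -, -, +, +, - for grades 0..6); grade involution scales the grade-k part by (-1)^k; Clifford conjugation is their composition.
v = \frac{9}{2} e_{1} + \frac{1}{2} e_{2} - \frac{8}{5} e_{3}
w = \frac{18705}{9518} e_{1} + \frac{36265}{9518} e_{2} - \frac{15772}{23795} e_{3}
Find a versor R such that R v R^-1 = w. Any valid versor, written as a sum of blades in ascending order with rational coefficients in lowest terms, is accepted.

A norm check does it: q(v) = q(w) = \frac{897}{50}, hence R = v + w = \frac{30768}{4759} e_{1} + \frac{20512}{4759} e_{2} - \frac{53844}{23795} e_{3} realises the map — parallel part kept, (v - w)/2 negated, v carried to w.
Answer: \frac{30768}{4759} e_{1} + \frac{20512}{4759} e_{2} - \frac{53844}{23795} e_{3}
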